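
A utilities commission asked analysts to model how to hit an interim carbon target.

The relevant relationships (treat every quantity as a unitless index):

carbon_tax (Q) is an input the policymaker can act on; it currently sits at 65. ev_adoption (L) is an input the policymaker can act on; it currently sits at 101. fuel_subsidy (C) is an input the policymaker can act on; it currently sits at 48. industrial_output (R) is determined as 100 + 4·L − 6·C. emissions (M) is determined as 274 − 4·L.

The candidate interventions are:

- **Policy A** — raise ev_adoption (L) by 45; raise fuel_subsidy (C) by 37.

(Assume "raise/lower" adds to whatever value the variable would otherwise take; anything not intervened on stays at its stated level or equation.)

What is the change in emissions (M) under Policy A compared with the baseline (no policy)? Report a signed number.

-180

Baseline:
  L = 101
  M = 274 − 4·101 = -130
Policy A (L + 45, C + 37):
  L = 101 + 45 = 146
  M = 274 − 4·146 = -310
Change in M: -310 − (-130) = -180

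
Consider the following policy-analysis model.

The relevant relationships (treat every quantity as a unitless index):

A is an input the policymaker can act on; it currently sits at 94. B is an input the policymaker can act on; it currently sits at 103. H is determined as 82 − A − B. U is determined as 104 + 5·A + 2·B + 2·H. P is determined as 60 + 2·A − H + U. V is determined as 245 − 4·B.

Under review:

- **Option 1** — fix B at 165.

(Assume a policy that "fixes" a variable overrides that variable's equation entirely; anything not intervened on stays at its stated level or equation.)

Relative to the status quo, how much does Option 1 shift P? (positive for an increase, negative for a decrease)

62

Baseline:
  A = 94
  B = 103
  H = 82 − 94 − 103 = -115
  U = 104 + 5·94 + 2·103 + 2·(-115) = 550
  P = 60 + 2·94 − (-115) + 550 = 913
Option 1 (B := 165):
  A = 94
  B = 165
  H = 82 − 94 − 165 = -177
  U = 104 + 5·94 + 2·165 + 2·(-177) = 550
  P = 60 + 2·94 − (-177) + 550 = 975
Change in P: 975 − 913 = 62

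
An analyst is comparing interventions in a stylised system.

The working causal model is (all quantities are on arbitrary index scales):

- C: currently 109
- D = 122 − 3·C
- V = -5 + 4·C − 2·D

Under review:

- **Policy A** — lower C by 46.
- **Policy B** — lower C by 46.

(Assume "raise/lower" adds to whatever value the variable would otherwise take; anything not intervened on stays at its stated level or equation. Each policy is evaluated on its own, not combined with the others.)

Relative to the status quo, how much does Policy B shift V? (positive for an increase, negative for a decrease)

-460

Baseline:
  C = 109
  D = 122 − 3·109 = -205
  V = -5 + 4·109 − 2·(-205) = 841
Policy B (C − 46):
  C = 109 − 46 = 63
  D = 122 − 3·63 = -67
  V = -5 + 4·63 − 2·(-67) = 381
Change in V: 381 − 841 = -460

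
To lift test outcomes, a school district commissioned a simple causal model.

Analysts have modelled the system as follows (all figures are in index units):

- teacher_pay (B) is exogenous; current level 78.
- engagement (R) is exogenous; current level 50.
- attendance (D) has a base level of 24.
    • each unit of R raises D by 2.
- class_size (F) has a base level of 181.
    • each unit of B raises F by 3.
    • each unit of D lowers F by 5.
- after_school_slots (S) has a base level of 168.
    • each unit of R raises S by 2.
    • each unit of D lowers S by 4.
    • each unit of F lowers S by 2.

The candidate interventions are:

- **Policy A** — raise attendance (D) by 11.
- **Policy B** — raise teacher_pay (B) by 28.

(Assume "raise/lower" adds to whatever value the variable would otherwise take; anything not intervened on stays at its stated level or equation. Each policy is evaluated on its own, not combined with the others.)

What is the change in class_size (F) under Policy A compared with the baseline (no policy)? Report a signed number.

-55

Baseline:
  B = 78
  R = 50
  D = 24 + 2·50 = 124
  F = 181 + 3·78 − 5·124 = -205
Policy A (D + 11):
  B = 78
  R = 50
  D = 24 + 2·50 (+11 from intervention) = 135
  F = 181 + 3·78 − 5·135 = -260
Change in F: -260 − (-205) = -55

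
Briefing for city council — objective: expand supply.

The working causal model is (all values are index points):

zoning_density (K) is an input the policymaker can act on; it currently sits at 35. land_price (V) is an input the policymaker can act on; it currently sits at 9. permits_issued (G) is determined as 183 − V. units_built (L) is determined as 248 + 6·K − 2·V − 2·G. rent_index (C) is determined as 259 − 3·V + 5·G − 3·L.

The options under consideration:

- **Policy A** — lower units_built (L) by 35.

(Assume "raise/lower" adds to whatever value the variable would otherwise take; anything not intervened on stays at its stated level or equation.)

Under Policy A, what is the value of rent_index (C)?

931

Policy A (L − 35):
  K = 35
  V = 9
  G = 183 − 9 = 174
  L = 248 + 6·35 − 2·9 − 2·174 (−35 from intervention) = 57
  C = 259 − 3·9 + 5·174 − 3·57 = 931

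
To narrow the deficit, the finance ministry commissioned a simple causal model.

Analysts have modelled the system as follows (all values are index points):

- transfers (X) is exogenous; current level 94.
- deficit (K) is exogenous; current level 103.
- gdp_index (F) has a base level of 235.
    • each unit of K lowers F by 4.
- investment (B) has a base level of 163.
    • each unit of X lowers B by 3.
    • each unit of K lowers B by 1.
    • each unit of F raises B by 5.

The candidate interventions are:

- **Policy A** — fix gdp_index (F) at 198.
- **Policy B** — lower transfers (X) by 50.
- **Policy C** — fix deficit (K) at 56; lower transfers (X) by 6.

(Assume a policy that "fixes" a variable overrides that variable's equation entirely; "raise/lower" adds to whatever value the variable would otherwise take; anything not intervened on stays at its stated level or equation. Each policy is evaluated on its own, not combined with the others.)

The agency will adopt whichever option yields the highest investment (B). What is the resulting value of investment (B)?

Policy A (F := 198):
  X = 94
  K = 103
  F = 198
  B = 163 − 3·94 − 103 + 5·198 = 768
Policy B (X − 50):
  X = 94 − 50 = 44
  K = 103
  F = 235 − 4·103 = -177
  B = 163 − 3·44 − 103 + 5·(-177) = -957
Policy C (K := 56, X − 6):
  X = 94 − 6 = 88
  K = 56
  F = 235 − 4·56 = 11
  B = 163 − 3·88 − 56 + 5·11 = -102
Comparing — Policy A: B=768, Policy B: B=-957, Policy C: B=-102. Highest is 768 (Policy A).

768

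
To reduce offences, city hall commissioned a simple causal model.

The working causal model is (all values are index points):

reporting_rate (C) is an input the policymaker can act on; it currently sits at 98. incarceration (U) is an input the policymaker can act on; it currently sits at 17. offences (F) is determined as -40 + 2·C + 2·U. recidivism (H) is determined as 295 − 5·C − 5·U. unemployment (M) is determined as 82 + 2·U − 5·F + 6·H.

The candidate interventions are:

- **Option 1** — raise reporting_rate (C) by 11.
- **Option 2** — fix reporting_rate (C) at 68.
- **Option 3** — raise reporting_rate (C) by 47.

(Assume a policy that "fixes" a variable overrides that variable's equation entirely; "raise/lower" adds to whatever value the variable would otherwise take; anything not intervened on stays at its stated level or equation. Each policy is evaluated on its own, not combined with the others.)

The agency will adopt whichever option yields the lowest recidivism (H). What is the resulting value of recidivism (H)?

-515

Option 1 (C + 11):
  C = 98 + 11 = 109
  U = 17
  H = 295 − 5·109 − 5·17 = -335
Option 2 (C := 68):
  C = 68
  U = 17
  H = 295 − 5·68 − 5·17 = -130
Option 3 (C + 47):
  C = 98 + 47 = 145
  U = 17
  H = 295 − 5·145 − 5·17 = -515
Comparing — Option 1: H=-335, Option 2: H=-130, Option 3: H=-515. Lowest is -515 (Option 3).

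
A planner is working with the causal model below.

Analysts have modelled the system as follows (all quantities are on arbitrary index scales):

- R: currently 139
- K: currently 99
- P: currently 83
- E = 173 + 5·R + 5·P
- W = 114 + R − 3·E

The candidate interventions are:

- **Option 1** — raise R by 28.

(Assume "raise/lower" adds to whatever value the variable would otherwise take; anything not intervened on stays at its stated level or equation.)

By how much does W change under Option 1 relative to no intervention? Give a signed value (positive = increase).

-392

Baseline:
  R = 139
  P = 83
  E = 173 + 5·139 + 5·83 = 1283
  W = 114 + 139 − 3·1283 = -3596
Option 1 (R + 28):
  R = 139 + 28 = 167
  P = 83
  E = 173 + 5·167 + 5·83 = 1423
  W = 114 + 167 − 3·1423 = -3988
Change in W: -3988 − (-3596) = -392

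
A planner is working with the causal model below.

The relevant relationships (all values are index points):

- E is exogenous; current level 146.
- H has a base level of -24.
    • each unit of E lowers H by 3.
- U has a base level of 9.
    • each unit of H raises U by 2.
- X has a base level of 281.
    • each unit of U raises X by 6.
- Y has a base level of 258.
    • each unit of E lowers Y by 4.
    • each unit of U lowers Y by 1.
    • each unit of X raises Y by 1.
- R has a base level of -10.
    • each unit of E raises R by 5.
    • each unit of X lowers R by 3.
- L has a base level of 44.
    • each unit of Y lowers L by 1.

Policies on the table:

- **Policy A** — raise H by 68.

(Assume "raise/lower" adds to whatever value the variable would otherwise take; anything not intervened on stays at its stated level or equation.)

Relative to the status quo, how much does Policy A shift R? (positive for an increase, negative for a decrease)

-2448

Baseline:
  E = 146
  H = -24 − 3·146 = -462
  U = 9 + 2·(-462) = -915
  X = 281 + 6·(-915) = -5209
  R = -10 + 5·146 − 3·(-5209) = 16347
Policy A (H + 68):
  E = 146
  H = -24 − 3·146 (+68 from intervention) = -394
  U = 9 + 2·(-394) = -779
  X = 281 + 6·(-779) = -4393
  R = -10 + 5·146 − 3·(-4393) = 13899
Change in R: 13899 − 16347 = -2448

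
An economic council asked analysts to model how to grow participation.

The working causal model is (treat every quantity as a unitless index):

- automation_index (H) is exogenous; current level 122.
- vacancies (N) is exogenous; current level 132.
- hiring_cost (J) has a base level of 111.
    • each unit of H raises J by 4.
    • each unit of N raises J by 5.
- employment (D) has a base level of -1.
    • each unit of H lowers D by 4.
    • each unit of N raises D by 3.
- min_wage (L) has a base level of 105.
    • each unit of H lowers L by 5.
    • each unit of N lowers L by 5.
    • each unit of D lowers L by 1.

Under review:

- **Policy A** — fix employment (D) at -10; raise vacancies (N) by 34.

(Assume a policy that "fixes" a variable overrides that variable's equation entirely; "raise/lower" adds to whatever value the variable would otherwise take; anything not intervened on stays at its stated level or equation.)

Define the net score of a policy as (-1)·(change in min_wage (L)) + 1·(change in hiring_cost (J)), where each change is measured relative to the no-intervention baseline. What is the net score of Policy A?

423

Baseline:
  H = 122
  N = 132
  J = 111 + 4·122 + 5·132 = 1259
  D = -1 − 4·122 + 3·132 = -93
  L = 105 − 5·122 − 5·132 − (-93) = -1072
Policy A (D := -10, N + 34):
  H = 122
  N = 132 + 34 = 166
  J = 111 + 4·122 + 5·166 = 1429
  D = -10
  L = 105 − 5·122 − 5·166 − (-10) = -1325
ΔL = -1325 − (-1072) = -253; ΔJ = 1429 − 1259 = 170
Score = (-1)·(-253) + 1·170 = 423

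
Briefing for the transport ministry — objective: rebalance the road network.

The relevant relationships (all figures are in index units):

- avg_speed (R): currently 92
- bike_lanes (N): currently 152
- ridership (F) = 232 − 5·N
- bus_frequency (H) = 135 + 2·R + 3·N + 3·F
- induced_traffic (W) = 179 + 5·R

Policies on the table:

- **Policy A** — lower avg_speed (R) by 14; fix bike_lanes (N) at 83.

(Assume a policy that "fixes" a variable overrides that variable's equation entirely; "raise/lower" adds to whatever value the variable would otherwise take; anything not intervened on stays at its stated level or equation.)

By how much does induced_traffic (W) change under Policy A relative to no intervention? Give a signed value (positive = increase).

Baseline:
  R = 92
  W = 179 + 5·92 = 639
Policy A (R − 14, N := 83):
  R = 92 − 14 = 78
  W = 179 + 5·78 = 569
Change in W: 569 − 639 = -70

-70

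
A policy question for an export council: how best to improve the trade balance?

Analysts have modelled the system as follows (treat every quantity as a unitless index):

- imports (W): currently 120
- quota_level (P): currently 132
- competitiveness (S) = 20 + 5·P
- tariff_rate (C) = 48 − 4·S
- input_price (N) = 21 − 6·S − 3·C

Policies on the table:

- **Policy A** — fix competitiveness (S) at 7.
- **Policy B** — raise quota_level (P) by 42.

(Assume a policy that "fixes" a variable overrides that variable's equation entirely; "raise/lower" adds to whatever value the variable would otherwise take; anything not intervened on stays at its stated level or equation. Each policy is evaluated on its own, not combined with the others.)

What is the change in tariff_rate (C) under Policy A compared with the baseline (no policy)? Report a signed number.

2692

Baseline:
  P = 132
  S = 20 + 5·132 = 680
  C = 48 − 4·680 = -2672
Policy A (S := 7):
  P = 132
  S = 7
  C = 48 − 4·7 = 20
Change in C: 20 − (-2672) = 2692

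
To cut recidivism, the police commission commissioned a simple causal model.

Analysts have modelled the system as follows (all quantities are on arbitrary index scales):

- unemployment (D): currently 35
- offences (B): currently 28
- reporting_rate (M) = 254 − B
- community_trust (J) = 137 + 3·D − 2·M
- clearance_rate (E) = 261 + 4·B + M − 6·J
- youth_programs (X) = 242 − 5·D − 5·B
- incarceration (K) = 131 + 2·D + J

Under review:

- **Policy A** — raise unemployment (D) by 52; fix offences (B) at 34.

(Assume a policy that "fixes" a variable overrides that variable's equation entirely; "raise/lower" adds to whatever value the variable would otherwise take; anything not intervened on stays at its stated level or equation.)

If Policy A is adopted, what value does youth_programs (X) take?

-363

Policy A (D + 52, B := 34):
  D = 35 + 52 = 87
  B = 34
  X = 242 − 5·87 − 5·34 = -363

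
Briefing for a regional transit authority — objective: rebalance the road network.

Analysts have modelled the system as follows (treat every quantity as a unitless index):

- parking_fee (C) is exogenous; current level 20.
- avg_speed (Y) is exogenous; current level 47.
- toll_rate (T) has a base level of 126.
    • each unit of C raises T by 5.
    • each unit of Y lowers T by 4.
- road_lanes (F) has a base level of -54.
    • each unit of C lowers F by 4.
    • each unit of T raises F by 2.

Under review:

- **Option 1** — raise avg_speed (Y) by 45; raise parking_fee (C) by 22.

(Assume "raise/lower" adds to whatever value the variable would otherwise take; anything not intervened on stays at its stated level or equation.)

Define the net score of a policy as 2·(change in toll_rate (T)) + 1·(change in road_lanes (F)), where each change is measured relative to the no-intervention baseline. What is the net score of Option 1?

-368

Baseline:
  C = 20
  Y = 47
  T = 126 + 5·20 − 4·47 = 38
  F = -54 − 4·20 + 2·38 = -58
Option 1 (Y + 45, C + 22):
  C = 20 + 22 = 42
  Y = 47 + 45 = 92
  T = 126 + 5·42 − 4·92 = -32
  F = -54 − 4·42 + 2·(-32) = -286
ΔT = -32 − 38 = -70; ΔF = -286 − (-58) = -228
Score = 2·(-70) + 1·(-228) = -368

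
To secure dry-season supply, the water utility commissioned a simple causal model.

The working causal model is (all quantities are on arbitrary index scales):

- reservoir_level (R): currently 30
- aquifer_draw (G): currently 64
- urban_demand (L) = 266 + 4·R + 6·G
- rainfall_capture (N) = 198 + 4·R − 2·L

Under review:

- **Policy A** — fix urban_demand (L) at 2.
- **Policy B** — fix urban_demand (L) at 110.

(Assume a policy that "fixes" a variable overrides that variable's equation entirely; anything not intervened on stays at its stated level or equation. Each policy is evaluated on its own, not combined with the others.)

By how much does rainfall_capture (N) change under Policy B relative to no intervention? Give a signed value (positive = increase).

1320

Baseline:
  R = 30
  G = 64
  L = 266 + 4·30 + 6·64 = 770
  N = 198 + 4·30 − 2·770 = -1222
Policy B (L := 110):
  R = 30
  G = 64
  L = 110
  N = 198 + 4·30 − 2·110 = 98
Change in N: 98 − (-1222) = 1320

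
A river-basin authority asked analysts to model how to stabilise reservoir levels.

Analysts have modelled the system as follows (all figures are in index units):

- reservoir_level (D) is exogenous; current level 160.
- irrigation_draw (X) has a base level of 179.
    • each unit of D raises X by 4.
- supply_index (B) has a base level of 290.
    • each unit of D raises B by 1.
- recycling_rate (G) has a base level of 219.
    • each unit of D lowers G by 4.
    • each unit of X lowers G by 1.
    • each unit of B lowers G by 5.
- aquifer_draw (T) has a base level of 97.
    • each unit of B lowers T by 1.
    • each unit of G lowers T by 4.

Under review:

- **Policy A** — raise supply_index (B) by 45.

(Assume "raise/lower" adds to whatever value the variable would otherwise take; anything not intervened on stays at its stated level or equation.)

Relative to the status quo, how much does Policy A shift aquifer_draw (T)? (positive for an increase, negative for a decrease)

855

Baseline:
  D = 160
  X = 179 + 4·160 = 819
  B = 290 + 160 = 450
  G = 219 − 4·160 − 819 − 5·450 = -3490
  T = 97 − 450 − 4·(-3490) = 13607
Policy A (B + 45):
  D = 160
  X = 179 + 4·160 = 819
  B = 290 + 160 (+45 from intervention) = 495
  G = 219 − 4·160 − 819 − 5·495 = -3715
  T = 97 − 495 − 4·(-3715) = 14462
Change in T: 14462 − 13607 = 855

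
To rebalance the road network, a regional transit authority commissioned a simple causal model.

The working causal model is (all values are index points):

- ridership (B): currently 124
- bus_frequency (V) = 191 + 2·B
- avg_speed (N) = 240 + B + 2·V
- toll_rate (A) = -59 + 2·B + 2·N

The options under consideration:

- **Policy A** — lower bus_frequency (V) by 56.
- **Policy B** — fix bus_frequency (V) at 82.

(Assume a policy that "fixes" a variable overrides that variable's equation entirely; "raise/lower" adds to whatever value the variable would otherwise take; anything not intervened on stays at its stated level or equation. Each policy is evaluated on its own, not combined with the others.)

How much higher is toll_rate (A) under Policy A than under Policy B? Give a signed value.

Policy A (V − 56):
  B = 124
  V = 191 + 2·124 (−56 from intervention) = 383
  N = 240 + 124 + 2·383 = 1130
  A = -59 + 2·124 + 2·1130 = 2449
Policy B (V := 82):
  B = 124
  V = 82
  N = 240 + 124 + 2·82 = 528
  A = -59 + 2·124 + 2·528 = 1245
A: 2449 − 1245 = 1204

1204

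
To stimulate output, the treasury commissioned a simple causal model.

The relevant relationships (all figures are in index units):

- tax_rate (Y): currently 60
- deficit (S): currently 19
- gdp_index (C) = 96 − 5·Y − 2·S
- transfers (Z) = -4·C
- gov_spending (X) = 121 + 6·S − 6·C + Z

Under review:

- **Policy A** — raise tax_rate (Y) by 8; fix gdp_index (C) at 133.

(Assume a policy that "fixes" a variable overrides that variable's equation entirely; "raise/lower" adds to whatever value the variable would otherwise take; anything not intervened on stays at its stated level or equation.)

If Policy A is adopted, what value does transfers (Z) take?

Policy A (Y + 8, C := 133):
  Y = 60 + 8 = 68
  S = 19
  C = 133
  Z = 0 − 4·133 = -532

-532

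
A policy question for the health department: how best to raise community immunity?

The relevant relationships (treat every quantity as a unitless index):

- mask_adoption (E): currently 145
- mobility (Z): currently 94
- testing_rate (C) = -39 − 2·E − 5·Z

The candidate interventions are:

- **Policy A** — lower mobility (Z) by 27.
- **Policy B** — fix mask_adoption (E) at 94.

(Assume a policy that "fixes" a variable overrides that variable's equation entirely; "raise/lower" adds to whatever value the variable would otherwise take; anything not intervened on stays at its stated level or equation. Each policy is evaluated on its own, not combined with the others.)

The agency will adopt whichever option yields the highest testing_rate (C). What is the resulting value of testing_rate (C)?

-664

Policy A (Z − 27):
  E = 145
  Z = 94 − 27 = 67
  C = -39 − 2·145 − 5·67 = -664
Policy B (E := 94):
  E = 94
  Z = 94
  C = -39 − 2·94 − 5·94 = -697
Comparing — Policy A: C=-664, Policy B: C=-697. Highest is -664 (Policy A).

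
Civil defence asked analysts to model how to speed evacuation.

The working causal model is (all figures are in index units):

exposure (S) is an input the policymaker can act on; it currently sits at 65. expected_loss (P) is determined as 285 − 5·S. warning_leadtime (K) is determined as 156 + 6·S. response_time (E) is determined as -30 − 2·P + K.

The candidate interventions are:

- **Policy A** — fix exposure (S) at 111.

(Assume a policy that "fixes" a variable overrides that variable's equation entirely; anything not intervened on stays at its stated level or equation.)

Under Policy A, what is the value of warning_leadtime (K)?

Policy A (S := 111):
  S = 111
  K = 156 + 6·111 = 822

822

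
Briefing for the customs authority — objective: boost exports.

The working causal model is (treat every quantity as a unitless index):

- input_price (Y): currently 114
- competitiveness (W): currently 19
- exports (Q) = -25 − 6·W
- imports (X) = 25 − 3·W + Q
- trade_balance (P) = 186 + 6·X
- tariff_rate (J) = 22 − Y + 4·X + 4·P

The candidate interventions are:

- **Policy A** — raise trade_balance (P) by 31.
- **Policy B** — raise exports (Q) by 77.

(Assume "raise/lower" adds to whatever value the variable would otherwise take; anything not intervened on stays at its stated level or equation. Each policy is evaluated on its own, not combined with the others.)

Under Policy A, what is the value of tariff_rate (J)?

Policy A (P + 31):
  Y = 114
  W = 19
  Q = -25 − 6·19 = -139
  X = 25 − 3·19 + (-139) = -171
  P = 186 + 6·(-171) (+31 from intervention) = -809
  J = 22 − 114 + 4·(-171) + 4·(-809) = -4012

-4012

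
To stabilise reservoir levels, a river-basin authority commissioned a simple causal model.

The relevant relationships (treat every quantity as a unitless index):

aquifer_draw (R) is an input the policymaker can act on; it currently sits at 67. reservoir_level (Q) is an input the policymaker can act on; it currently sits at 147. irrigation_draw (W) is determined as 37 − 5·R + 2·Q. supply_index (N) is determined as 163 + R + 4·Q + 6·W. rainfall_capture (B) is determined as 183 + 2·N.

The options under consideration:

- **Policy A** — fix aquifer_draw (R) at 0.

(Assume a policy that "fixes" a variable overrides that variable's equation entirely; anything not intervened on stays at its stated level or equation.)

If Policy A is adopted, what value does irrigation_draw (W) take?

331

Policy A (R := 0):
  R = 0
  Q = 147
  W = 37 − 5·0 + 2·147 = 331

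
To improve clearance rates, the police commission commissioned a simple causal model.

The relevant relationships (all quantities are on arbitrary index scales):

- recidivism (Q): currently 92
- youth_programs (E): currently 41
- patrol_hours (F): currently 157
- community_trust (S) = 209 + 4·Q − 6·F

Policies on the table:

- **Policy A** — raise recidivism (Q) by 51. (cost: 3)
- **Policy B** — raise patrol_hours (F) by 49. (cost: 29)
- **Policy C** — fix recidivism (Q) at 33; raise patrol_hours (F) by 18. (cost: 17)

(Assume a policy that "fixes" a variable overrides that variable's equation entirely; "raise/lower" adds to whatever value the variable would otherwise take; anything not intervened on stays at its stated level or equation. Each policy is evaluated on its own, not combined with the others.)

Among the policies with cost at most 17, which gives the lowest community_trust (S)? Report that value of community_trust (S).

Policy A (Q + 51):
  Q = 92 + 51 = 143
  F = 157
  S = 209 + 4·143 − 6·157 = -161
Policy C (Q := 33, F + 18):
  Q = 33
  F = 157 + 18 = 175
  S = 209 + 4·33 − 6·175 = -709
Comparing — Policy A: S=-161, Policy C: S=-709. Lowest is -709 (Policy C).

-709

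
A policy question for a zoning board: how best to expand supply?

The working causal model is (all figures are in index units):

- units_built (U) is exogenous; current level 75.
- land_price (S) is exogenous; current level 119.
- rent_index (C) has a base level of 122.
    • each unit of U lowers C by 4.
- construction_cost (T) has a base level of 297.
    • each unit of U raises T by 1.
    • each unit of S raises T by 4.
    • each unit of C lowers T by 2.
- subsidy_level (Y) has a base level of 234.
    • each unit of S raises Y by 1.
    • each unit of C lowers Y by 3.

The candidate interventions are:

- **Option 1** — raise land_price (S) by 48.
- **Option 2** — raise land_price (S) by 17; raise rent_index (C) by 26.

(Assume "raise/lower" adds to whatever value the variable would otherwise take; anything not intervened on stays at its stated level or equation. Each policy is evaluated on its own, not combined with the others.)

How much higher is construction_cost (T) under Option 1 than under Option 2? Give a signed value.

Option 1 (S + 48):
  U = 75
  S = 119 + 48 = 167
  C = 122 − 4·75 = -178
  T = 297 + 75 + 4·167 − 2·(-178) = 1396
Option 2 (S + 17, C + 26):
  U = 75
  S = 119 + 17 = 136
  C = 122 − 4·75 (+26 from intervention) = -152
  T = 297 + 75 + 4·136 − 2·(-152) = 1220
T: 1396 − 1220 = 176

176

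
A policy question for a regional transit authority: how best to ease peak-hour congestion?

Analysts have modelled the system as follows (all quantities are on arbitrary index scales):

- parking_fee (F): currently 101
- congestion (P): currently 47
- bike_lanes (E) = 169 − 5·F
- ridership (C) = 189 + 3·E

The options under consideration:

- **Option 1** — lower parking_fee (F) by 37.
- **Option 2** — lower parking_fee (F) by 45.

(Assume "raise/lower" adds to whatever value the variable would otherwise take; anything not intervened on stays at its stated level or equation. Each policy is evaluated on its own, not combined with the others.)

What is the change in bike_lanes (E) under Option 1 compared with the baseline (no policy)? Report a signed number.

Baseline:
  F = 101
  E = 169 − 5·101 = -336
Option 1 (F − 37):
  F = 101 − 37 = 64
  E = 169 − 5·64 = -151
Change in E: -151 − (-336) = 185

185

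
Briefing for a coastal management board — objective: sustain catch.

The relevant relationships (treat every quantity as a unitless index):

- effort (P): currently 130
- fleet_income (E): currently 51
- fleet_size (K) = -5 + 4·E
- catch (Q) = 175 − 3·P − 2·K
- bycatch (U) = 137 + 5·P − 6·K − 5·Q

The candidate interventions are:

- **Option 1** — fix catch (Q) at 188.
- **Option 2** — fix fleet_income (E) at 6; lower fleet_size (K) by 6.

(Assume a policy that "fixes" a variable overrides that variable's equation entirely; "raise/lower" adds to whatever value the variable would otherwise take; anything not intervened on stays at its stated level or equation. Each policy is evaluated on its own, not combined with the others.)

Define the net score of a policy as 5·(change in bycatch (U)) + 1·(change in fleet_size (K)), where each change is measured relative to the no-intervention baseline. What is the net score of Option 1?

Baseline:
  P = 130
  E = 51
  K = -5 + 4·51 = 199
  Q = 175 − 3·130 − 2·199 = -613
  U = 137 + 5·130 − 6·199 − 5·(-613) = 2658
Option 1 (Q := 188):
  P = 130
  E = 51
  K = -5 + 4·51 = 199
  Q = 188
  U = 137 + 5·130 − 6·199 − 5·188 = -1347
ΔU = -1347 − 2658 = -4005; ΔK = 199 − 199 = 0
Score = 5·(-4005) + 1·0 = -20025

-20025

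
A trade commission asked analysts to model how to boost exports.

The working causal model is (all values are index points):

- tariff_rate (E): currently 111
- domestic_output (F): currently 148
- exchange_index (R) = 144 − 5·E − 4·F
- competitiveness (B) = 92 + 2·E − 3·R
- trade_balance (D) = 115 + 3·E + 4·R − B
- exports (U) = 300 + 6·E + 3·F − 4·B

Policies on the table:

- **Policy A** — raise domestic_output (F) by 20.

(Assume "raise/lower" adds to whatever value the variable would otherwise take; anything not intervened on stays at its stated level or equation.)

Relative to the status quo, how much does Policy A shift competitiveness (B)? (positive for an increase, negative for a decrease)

Baseline:
  E = 111
  F = 148
  R = 144 − 5·111 − 4·148 = -1003
  B = 92 + 2·111 − 3·(-1003) = 3323
Policy A (F + 20):
  E = 111
  F = 148 + 20 = 168
  R = 144 − 5·111 − 4·168 = -1083
  B = 92 + 2·111 − 3·(-1083) = 3563
Change in B: 3563 − 3323 = 240

240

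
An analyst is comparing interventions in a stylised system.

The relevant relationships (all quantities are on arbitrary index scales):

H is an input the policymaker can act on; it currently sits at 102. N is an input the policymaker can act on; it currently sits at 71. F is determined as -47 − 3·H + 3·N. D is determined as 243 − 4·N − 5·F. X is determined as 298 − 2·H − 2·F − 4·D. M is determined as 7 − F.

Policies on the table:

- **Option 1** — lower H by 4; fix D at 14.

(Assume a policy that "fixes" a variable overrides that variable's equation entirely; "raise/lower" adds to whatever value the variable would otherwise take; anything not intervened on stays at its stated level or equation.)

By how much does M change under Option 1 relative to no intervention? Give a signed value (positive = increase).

-12

Baseline:
  H = 102
  N = 71
  F = -47 − 3·102 + 3·71 = -140
  M = 7 − (-140) = 147
Option 1 (H − 4, D := 14):
  H = 102 − 4 = 98
  N = 71
  F = -47 − 3·98 + 3·71 = -128
  M = 7 − (-128) = 135
Change in M: 135 − 147 = -12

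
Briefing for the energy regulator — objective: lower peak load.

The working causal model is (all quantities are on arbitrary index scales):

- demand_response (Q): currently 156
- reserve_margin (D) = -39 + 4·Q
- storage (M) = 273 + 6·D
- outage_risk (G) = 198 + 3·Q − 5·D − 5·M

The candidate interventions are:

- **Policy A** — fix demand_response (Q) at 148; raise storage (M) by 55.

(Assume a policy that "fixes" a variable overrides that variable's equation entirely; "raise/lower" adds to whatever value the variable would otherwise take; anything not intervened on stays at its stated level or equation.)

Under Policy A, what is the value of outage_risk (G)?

Policy A (Q := 148, M + 55):
  Q = 148
  D = -39 + 4·148 = 553
  M = 273 + 6·553 (+55 from intervention) = 3646
  G = 198 + 3·148 − 5·553 − 5·3646 = -20353

-20353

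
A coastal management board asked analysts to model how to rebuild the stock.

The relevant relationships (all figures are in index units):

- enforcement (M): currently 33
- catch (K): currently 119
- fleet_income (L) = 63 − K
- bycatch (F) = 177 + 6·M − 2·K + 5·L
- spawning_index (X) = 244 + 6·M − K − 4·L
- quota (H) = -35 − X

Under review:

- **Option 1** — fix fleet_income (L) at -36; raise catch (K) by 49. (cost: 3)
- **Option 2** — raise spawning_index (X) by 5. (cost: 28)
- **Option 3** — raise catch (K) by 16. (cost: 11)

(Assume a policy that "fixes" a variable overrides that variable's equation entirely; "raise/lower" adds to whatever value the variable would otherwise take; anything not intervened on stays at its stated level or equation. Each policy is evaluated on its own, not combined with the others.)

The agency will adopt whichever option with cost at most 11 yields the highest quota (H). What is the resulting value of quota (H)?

-453

Option 1 (L := -36, K + 49):
  M = 33
  K = 119 + 49 = 168
  L = -36
  X = 244 + 6·33 − 168 − 4·(-36) = 418
  H = -35 − 418 = -453
Option 3 (K + 16):
  M = 33
  K = 119 + 16 = 135
  L = 63 − 135 = -72
  X = 244 + 6·33 − 135 − 4·(-72) = 595
  H = -35 − 595 = -630
Comparing — Option 1: H=-453, Option 3: H=-630. Highest is -453 (Option 1).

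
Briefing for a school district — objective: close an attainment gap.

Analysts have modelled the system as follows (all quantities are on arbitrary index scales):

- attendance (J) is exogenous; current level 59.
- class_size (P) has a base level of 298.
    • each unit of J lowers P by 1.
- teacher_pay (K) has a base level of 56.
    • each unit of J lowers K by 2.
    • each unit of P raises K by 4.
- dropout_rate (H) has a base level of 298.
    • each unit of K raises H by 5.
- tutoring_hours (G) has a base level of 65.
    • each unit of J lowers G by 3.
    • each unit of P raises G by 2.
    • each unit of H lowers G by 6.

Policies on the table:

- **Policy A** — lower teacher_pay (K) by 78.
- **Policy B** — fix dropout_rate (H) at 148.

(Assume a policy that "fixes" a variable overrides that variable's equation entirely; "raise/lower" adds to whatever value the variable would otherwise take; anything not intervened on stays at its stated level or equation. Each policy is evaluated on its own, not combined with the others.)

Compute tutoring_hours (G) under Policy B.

-522

Policy B (H := 148):
  J = 59
  P = 298 − 59 = 239
  K = 56 − 2·59 + 4·239 = 894
  H = 148
  G = 65 − 3·59 + 2·239 − 6·148 = -522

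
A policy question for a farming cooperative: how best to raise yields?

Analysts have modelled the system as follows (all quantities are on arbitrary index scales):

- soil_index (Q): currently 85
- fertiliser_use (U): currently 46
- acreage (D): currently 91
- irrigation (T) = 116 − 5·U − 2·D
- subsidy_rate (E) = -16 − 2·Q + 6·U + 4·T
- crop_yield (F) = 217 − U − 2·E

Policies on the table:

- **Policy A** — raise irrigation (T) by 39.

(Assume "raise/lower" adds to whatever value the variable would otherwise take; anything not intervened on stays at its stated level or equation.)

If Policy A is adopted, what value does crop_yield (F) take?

2047

Policy A (T + 39):
  Q = 85
  U = 46
  D = 91
  T = 116 − 5·46 − 2·91 (+39 from intervention) = -257
  E = -16 − 2·85 + 6·46 + 4·(-257) = -938
  F = 217 − 46 − 2·(-938) = 2047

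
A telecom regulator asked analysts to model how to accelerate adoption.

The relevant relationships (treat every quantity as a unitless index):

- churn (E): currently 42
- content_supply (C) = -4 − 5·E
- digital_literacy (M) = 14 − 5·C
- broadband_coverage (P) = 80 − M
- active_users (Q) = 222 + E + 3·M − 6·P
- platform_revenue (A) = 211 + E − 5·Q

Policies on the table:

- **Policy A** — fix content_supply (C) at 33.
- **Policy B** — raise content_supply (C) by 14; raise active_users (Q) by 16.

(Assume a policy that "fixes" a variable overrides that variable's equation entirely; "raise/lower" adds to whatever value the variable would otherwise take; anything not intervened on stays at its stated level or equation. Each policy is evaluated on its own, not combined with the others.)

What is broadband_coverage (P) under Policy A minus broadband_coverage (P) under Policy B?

1165

Policy A (C := 33):
  E = 42
  C = 33
  M = 14 − 5·33 = -151
  P = 80 − (-151) = 231
Policy B (C + 14, Q + 16):
  E = 42
  C = -4 − 5·42 (+14 from intervention) = -200
  M = 14 − 5·(-200) = 1014
  P = 80 − 1014 = -934
P: 231 − (-934) = 1165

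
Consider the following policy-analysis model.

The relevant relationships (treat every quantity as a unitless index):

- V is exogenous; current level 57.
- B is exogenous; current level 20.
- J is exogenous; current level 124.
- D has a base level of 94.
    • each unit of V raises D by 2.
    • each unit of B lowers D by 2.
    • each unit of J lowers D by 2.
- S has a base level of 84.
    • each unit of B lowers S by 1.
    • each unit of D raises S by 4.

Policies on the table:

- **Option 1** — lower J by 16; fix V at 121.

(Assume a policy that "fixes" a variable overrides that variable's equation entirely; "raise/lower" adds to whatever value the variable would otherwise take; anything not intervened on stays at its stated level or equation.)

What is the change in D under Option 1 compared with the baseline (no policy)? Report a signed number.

160

Baseline:
  V = 57
  B = 20
  J = 124
  D = 94 + 2·57 − 2·20 − 2·124 = -80
Option 1 (J − 16, V := 121):
  V = 121
  B = 20
  J = 124 − 16 = 108
  D = 94 + 2·121 − 2·20 − 2·108 = 80
Change in D: 80 − (-80) = 160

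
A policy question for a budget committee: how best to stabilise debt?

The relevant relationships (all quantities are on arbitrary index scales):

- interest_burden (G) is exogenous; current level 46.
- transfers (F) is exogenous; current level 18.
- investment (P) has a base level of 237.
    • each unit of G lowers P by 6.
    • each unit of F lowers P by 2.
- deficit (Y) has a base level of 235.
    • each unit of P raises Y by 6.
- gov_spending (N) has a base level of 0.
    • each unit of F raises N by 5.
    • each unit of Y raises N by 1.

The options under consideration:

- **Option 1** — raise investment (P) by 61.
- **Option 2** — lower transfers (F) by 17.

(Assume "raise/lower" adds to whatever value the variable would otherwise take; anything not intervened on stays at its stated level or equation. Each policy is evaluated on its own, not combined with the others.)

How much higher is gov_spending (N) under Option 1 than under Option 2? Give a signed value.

Option 1 (P + 61):
  G = 46
  F = 18
  P = 237 − 6·46 − 2·18 (+61 from intervention) = -14
  Y = 235 + 6·(-14) = 151
  N = 0 + 5·18 + 151 = 241
Option 2 (F − 17):
  G = 46
  F = 18 − 17 = 1
  P = 237 − 6·46 − 2·1 = -41
  Y = 235 + 6·(-41) = -11
  N = 0 + 5·1 + (-11) = -6
N: 241 − (-6) = 247

247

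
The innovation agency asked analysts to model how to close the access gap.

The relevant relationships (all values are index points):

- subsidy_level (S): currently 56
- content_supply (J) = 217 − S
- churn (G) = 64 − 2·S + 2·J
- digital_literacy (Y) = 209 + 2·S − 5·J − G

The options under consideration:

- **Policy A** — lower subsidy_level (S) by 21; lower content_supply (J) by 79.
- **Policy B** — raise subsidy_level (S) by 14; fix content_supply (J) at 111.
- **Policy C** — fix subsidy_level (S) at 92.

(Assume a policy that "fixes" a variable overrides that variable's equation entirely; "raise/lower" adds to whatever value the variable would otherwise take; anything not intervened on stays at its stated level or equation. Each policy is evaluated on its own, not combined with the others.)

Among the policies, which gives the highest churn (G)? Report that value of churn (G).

200

Policy A (S − 21, J − 79):
  S = 56 − 21 = 35
  J = 217 − 35 (−79 from intervention) = 103
  G = 64 − 2·35 + 2·103 = 200
Policy B (S + 14, J := 111):
  S = 56 + 14 = 70
  J = 111
  G = 64 − 2·70 + 2·111 = 146
Policy C (S := 92):
  S = 92
  J = 217 − 92 = 125
  G = 64 − 2·92 + 2·125 = 130
Comparing — Policy A: G=200, Policy B: G=146, Policy C: G=130. Highest is 200 (Policy A).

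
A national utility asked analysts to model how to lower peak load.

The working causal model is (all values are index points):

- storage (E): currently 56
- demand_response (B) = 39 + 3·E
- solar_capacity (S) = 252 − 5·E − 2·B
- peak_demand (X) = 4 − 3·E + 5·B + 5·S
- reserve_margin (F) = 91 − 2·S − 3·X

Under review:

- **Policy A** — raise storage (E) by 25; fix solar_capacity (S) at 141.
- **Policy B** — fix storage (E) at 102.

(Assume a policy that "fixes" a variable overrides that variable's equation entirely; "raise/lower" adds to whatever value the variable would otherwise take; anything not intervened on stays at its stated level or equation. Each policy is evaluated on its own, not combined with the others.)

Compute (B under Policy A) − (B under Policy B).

-63

Policy A (E + 25, S := 141):
  E = 56 + 25 = 81
  B = 39 + 3·81 = 282
Policy B (E := 102):
  E = 102
  B = 39 + 3·102 = 345
B: 282 − 345 = -63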